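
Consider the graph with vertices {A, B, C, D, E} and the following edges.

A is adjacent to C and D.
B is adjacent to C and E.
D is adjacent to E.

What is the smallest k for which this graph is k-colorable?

The cycle D-A-C-B-E-D has odd length 5, so it cannot be 2-colored; at least 3 colors are needed.
3 colors suffice: color 1 → {C, E}; color 2 → {A, B}; color 3 → {D}. Every edge joins two different colors.

3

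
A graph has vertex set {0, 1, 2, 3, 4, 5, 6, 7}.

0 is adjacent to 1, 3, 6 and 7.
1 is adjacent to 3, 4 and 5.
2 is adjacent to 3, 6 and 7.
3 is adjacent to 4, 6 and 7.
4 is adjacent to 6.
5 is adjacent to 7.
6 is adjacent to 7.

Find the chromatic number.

0, 3, 6, 7 form a clique, so at least 4 colors are needed.
4 colors suffice: color a → {3, 5}; color b → {1, 7}; color c → {6}; color d → {0, 2, 4}. No two adjacent vertices share a color.

4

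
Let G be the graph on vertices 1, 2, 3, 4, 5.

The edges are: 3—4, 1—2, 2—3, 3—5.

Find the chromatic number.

2

1 and 2 are adjacent, so at least 2 colors are needed.
2 colors suffice: color red → {1, 3}; color blue → {2, 4, 5}. Each edge has distinct colors on its endpoints.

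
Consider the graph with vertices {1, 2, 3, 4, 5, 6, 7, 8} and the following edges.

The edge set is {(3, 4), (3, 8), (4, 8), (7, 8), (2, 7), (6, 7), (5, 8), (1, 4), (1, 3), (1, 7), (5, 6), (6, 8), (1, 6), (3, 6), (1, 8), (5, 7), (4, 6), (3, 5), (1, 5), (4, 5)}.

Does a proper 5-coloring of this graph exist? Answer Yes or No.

1, 3, 4, 5, 6, 8 are pairwise adjacent (a clique of size 6), so at least 6 colors are needed.
So 5 colors are not enough.

No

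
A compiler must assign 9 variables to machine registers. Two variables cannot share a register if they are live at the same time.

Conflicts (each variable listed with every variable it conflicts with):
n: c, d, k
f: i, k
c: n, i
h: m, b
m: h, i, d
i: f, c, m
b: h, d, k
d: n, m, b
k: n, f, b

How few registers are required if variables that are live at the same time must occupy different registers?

3

The cycle c-n-k-f-i-c has odd length 5, so it cannot be 2-colored; at least 3 registers are needed.
Using 3 registers: n=2, f=2, c=3, h=1, m=2, i=1, b=2, d=1, k=1. Every pair that conflicts lands in different registers.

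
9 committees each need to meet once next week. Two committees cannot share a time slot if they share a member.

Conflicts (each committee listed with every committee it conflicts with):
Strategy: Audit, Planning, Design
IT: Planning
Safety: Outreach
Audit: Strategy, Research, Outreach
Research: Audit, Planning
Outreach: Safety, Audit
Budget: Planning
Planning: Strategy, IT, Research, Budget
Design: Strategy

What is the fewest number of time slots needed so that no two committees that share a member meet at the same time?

Strategy and Audit conflict, so at least 2 time slots are needed.
2 time slots suffice: time slot 1 → {Safety, Audit, Planning, Design}; time slot 2 → {Strategy, IT, Research, Outreach, Budget}. Every pair that conflicts lands in different time slots.

2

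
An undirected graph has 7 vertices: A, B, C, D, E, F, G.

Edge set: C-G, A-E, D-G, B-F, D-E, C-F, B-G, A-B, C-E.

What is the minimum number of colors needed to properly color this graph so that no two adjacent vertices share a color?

3

The cycle G-D-E-A-B-G has odd length 5, so it cannot be 2-colored; at least 3 colors are needed.
A valid assignment using 3 colors: A=blue, B=red, C=blue, D=blue, E=red, F=green, G=green. Every edge joins two different colors.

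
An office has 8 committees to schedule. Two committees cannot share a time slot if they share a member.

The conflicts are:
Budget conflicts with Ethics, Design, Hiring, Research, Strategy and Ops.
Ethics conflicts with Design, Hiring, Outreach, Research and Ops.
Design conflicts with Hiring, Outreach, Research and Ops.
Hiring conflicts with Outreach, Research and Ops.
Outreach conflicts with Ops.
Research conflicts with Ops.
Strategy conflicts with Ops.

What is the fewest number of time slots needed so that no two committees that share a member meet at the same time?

Budget, Ethics, Design, Hiring, Research, Ops pairwise conflict, so at least 6 time slots are needed.
6 time slots suffice: time slot 1 → {Ops}; time slot 2 → {Budget, Outreach}; time slot 3 → {Hiring, Strategy}; time slot 4 → {Design}; time slot 5 → {Ethics}; time slot 6 → {Research}. Each listed conflict is separated.

6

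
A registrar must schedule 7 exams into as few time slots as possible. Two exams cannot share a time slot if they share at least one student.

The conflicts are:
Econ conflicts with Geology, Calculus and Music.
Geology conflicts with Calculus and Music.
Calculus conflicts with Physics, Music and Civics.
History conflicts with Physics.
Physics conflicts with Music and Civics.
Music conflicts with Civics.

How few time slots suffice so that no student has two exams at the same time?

4

Econ, Geology, Calculus, Music pairwise conflict, so at least 4 time slots are needed.
4 time slots suffice: time slot 1 → {History, Music}; time slot 2 → {Calculus}; time slot 3 → {Geology, Physics}; time slot 4 → {Econ, Civics}. Each listed conflict is separated.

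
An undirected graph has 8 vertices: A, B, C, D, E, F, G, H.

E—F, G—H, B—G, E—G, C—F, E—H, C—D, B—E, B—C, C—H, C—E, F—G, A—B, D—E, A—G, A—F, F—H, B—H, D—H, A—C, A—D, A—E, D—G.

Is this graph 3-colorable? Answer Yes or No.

No

B, C, E, H are pairwise adjacent (a clique of size 4), so at least 4 colors are needed.
So 3 colors are not enough.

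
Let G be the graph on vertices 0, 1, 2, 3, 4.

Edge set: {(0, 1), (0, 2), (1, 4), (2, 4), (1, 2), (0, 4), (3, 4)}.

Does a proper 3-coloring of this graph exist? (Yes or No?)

No

0, 1, 2, 4 are pairwise adjacent (a clique of size 4), so at least 4 colors are needed.
So 3 colors are not enough.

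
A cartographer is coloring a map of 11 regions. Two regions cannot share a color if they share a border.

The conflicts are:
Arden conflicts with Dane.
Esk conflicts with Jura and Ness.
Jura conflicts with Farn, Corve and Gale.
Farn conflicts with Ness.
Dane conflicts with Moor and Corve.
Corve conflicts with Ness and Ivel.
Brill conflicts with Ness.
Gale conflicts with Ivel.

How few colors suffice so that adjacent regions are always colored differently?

2

Esk and Jura conflict, so at least 2 colors are needed.
2 colors suffice: color 1 → {Jura, Dane, Ness, Ivel}; color 2 → {Arden, Esk, Farn, Moor, Corve, Brill, Gale}. No two conflicting regions share a color.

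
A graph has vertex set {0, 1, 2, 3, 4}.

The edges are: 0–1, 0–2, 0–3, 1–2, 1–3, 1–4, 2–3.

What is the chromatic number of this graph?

0, 1, 2, 3 are pairwise adjacent (a clique of size 4), so at least 4 colors are needed.
One proper 4-coloring: 0=d, 1=a, 2=b, 3=c, 4=b. Every edge joins two different colors.

4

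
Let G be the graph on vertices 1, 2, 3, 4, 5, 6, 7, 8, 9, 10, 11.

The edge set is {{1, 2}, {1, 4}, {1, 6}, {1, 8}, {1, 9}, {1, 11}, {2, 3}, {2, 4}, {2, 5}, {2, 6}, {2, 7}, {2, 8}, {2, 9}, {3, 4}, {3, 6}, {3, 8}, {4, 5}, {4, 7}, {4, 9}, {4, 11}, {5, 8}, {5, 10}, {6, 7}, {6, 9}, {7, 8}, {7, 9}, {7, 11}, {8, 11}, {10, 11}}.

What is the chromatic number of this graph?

2, 4, 7, 9 are pairwise adjacent (a clique of size 4), so at least 4 colors are needed.
4 colors suffice: color red → {2, 11}; color blue → {4, 6, 8, 10}; color green → {1, 3, 5, 7}; color yellow → {9}. Each edge has distinct colors on its endpoints.

4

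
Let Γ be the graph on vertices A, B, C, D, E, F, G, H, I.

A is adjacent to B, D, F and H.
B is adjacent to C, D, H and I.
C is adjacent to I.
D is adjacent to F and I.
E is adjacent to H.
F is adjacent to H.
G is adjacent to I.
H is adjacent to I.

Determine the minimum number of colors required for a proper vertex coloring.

A, D, F are mutually adjacent, so at least 3 colors are needed.
3 colors suffice: color 1 → {C, D, G, H}; color 2 → {B, E, F}; color 3 → {A, I}. Each edge has distinct colors on its endpoints.

3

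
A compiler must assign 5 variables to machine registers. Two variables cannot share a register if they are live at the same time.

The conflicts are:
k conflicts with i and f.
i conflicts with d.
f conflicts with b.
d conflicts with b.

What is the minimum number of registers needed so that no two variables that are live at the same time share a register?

The cycle f-b-d-i-k-f has odd length 5, so it cannot be 2-colored; at least 3 registers are needed.
3 registers suffice: k=1, i=2, f=3, d=1, b=2. No two conflicting variables share a register.

3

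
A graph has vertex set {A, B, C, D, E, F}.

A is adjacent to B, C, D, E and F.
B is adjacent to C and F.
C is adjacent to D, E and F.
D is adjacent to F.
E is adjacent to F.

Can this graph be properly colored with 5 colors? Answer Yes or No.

Yes

The chromatic number is 4. A, C, D, F are pairwise adjacent (a clique of size 4), so at least 4 colors are needed.
4 colors suffice: A=2, B=4, C=1, D=4, E=4, F=3.
Since 5 ≥ 4, a proper 5-coloring certainly exists.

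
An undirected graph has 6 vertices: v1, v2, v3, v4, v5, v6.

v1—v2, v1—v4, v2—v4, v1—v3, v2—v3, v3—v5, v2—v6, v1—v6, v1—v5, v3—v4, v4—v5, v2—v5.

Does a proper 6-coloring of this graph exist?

The chromatic number is 5. v1, v2, v3, v4, v5 are pairwise adjacent (a clique of size 5), so at least 5 colors are needed.
5 colors suffice: color R → {v2}; color B → {v1}; color G → {v4, v6}; color Y → {v5}; color P → {v3}.
Since 6 ≥ 5, a proper 6-coloring certainly exists.

Yes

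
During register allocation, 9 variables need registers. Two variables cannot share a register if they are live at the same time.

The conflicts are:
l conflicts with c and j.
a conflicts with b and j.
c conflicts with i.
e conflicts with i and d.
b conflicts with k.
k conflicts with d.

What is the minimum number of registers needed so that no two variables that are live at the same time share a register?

The cycle c-i-e-d-k-b-a-j-l-c has odd length 9, so it cannot be 2-colored; at least 3 registers are needed.
3 registers suffice: register 1 → {c, e, k, j}; register 2 → {l, b, i, d}; register 3 → {a}. Each listed conflict is separated.

3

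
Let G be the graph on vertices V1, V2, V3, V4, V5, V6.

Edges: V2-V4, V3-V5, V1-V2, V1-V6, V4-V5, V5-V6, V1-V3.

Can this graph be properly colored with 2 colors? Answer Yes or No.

No

The cycle V6-V5-V4-V2-V1-V6 has odd length 5, so it cannot be 2-colored; at least 3 colors are needed.
So 2 colors are not enough.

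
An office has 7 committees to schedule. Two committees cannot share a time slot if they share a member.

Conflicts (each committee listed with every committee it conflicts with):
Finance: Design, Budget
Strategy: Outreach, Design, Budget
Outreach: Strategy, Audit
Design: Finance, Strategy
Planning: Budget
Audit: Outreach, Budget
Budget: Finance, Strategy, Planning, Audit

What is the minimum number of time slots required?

Strategy and Budget conflict, so at least 2 time slots are needed.
2 time slots suffice: Finance=2, Strategy=2, Outreach=1, Design=1, Planning=2, Audit=2, Budget=1. Each listed conflict is separated.

2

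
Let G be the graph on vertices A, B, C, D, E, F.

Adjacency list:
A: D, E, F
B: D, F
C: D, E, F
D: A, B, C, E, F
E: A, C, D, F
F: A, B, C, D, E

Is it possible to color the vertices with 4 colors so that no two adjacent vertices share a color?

The chromatic number is 4. C, D, E, F are mutually adjacent (a clique of size 4), so at least 4 colors are needed.
4 colors suffice: color red → {F}; color blue → {D}; color green → {B, E}; color yellow → {A, C}.
That is already a proper 4-coloring.

Yes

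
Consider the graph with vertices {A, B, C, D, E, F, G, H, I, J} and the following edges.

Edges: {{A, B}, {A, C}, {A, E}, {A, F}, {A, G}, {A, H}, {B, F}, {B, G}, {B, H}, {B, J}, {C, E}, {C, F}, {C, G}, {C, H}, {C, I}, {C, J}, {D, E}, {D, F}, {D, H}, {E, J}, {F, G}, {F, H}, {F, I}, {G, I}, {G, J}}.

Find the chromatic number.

A, B, F, G are pairwise adjacent (a clique of size 4), so at least 4 colors are needed.
4 colors suffice: color 1 → {E, F}; color 2 → {B, C, D}; color 3 → {G, H}; color 4 → {A, I, J}. Each edge has distinct colors on its endpoints.

4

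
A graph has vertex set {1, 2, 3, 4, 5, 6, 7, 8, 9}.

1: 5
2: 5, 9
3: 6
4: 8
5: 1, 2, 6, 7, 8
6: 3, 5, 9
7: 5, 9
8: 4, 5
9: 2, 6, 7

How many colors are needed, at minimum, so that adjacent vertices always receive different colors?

2

1 and 5 are adjacent, so at least 2 colors are needed.
A valid assignment using 2 colors: 1=blue, 2=blue, 3=red, 4=red, 5=red, 6=blue, 7=blue, 8=blue, 9=red. Every edge joins two different colors.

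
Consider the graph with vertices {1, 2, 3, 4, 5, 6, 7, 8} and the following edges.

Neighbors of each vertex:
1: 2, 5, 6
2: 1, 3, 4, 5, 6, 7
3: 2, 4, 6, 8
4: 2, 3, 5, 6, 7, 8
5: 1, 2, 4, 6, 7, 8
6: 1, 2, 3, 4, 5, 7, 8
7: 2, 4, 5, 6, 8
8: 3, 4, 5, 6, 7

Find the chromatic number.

5

2, 4, 5, 6, 7 are mutually adjacent (a clique of size 5), so at least 5 colors are needed.
A valid assignment using 5 colors: 1=yellow, 2=blue, 3=green, 4=yellow, 5=green, 6=red, 7=purple, 8=blue. No two adjacent vertices share a color.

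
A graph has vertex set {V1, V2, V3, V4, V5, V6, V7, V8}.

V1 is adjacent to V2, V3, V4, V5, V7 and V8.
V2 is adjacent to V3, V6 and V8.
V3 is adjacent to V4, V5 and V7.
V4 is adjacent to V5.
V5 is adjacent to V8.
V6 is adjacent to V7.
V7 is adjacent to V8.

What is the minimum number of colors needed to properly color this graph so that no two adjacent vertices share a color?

4

V1, V3, V4, V5 form a clique, so at least 4 colors are needed.
4 colors suffice: color 1 → {V1, V6}; color 2 → {V3, V8}; color 3 → {V2, V5, V7}; color 4 → {V4}. No two adjacent vertices share a color.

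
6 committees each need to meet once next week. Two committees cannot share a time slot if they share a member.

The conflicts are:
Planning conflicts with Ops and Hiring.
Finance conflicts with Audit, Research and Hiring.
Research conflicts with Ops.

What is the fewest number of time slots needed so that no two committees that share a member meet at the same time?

3

The cycle Planning-Hiring-Finance-Research-Ops-Planning has odd length 5, so it cannot be 2-colored; at least 3 time slots are needed.
3 time slots suffice: time slot 1 → {Planning, Finance}; time slot 2 → {Audit, Ops, Hiring}; time slot 3 → {Research}. Each listed conflict is separated.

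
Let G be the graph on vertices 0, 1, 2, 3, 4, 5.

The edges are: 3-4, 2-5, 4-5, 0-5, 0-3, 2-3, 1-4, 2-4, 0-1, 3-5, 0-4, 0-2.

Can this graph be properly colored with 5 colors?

The chromatic number is 5. 0, 2, 3, 4, 5 are pairwise adjacent (a clique of size 5), so at least 5 colors are needed.
5 colors suffice: color a → {4}; color b → {0}; color c → {1, 3}; color d → {2}; color e → {5}.
That is already a proper 5-coloring.

Yes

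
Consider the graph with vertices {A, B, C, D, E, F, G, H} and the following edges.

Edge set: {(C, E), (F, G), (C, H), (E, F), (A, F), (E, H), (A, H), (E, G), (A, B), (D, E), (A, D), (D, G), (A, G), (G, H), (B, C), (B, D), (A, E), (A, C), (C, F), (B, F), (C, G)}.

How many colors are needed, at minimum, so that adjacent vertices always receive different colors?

5

A, C, E, F, G are pairwise adjacent (a clique of size 5), so at least 5 colors are needed.
One proper 5-coloring: A=1, B=3, C=2, D=2, E=4, F=5, G=3, H=5. Each edge has distinct colors on its endpoints.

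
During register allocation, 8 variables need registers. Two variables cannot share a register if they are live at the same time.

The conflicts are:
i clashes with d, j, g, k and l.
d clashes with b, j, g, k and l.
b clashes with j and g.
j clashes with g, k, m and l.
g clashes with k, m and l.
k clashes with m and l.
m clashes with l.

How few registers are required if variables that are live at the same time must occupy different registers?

i, d, j, g, k, l pairwise conflict, so at least 6 registers are needed.
6 registers suffice: i=6, d=5, b=3, j=2, g=1, k=4, m=5, l=3. Each listed conflict is separated.

6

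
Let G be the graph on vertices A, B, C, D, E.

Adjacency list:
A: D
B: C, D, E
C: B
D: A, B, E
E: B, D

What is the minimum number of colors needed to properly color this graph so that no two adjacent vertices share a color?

3

B, D, E are mutually adjacent, so at least 3 colors are needed.
A valid assignment using 3 colors: A=2, B=2, C=1, D=1, E=3. Every edge joins two different colors.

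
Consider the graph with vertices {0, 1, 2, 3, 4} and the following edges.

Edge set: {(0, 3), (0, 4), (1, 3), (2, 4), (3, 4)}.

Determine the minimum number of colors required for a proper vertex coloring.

0, 3, 4 form a triangle, so at least 3 colors are needed.
3 colors suffice: color red → {2, 3}; color blue → {1, 4}; color green → {0}. No two adjacent vertices share a color.

3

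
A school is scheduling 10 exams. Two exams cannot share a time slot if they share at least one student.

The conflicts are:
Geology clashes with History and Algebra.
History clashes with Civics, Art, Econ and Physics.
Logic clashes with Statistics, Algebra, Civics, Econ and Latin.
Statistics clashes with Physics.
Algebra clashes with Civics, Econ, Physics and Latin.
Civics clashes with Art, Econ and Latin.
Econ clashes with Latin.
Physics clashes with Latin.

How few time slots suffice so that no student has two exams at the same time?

Logic, Algebra, Civics, Econ, Latin are mutually in conflict, so at least 5 time slots are needed.
Using 5 time slots: Geology=2, History=1, Logic=5, Statistics=1, Algebra=1, Civics=2, Art=3, Econ=4, Physics=2, Latin=3. Each listed conflict is separated.

5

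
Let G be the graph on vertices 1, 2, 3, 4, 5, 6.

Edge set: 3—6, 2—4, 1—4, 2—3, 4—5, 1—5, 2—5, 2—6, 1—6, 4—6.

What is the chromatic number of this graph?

1, 4, 5 are pairwise adjacent, so at least 3 colors are needed.
3 colors suffice: color a → {5, 6}; color b → {3, 4}; color c → {1, 2}. Each edge has distinct colors on its endpoints.

3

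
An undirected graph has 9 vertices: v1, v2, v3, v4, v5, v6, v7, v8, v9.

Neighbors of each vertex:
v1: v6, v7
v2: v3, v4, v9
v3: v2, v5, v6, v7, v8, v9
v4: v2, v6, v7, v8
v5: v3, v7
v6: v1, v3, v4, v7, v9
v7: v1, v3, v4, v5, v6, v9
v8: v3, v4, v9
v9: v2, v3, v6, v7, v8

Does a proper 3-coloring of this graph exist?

v3, v6, v7, v9 are mutually adjacent (a clique of size 4), so at least 4 colors are needed.
So 3 colors are not enough.

No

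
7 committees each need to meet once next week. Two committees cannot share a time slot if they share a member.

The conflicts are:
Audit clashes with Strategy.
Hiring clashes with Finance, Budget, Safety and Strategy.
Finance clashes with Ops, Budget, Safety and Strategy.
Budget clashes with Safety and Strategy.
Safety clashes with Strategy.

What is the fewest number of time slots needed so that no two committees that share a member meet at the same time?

Hiring, Finance, Budget, Safety, Strategy are mutually in conflict, so at least 5 time slots are needed.
5 time slots suffice: time slot 1 → {Audit, Finance}; time slot 2 → {Ops, Strategy}; time slot 3 → {Hiring}; time slot 4 → {Safety}; time slot 5 → {Budget}. No two conflicting committees share a time slot.

5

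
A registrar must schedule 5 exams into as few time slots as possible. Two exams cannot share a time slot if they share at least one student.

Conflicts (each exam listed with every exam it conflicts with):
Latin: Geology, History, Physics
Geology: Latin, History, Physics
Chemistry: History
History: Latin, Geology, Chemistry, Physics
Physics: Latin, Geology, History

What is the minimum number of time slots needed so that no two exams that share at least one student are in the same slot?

Latin, Geology, History, Physics are mutually in conflict, so at least 4 time slots are needed.
A valid assignment using 4 time slots: Latin=4, Geology=2, Chemistry=2, History=1, Physics=3. Every pair that conflicts lands in different time slots.

4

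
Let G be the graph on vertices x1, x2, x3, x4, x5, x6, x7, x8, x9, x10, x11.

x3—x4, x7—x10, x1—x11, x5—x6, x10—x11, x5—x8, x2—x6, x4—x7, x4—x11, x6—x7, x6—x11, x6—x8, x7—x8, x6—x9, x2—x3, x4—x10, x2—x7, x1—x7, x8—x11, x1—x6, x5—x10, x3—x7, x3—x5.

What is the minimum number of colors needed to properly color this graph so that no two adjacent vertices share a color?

x4, x7, x10 are pairwise adjacent, so at least 3 colors are needed.
3 colors suffice: x1=green, x2=green, x3=blue, x4=green, x5=red, x6=blue, x7=red, x8=green, x9=red, x10=blue, x11=red. Every edge joins two different colors.

3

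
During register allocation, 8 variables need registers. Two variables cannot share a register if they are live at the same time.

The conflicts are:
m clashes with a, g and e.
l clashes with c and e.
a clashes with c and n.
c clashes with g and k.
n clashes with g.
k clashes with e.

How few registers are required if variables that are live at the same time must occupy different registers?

The cycle a-c-k-e-m-a has odd length 5, so it cannot be 2-colored; at least 3 registers are needed.
A valid assignment using 3 registers: m=1, l=3, a=2, c=1, n=1, g=2, k=3, e=2. No two conflicting variables share a register.

3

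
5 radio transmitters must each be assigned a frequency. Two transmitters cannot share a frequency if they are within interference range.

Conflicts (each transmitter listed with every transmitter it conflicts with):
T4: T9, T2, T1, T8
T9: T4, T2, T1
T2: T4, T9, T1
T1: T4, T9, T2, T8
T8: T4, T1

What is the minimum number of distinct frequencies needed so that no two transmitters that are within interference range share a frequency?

4

T4, T9, T2, T1 pairwise conflict, so at least 4 frequencies are needed.
Using 4 frequencies: T4=1, T9=4, T2=3, T1=2, T8=3. No two conflicting transmitters share a frequency.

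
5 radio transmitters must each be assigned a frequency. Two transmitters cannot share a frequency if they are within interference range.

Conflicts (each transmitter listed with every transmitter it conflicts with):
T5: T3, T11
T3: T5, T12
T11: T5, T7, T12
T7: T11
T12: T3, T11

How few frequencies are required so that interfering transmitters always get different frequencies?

2

T3 and T12 conflict, so at least 2 frequencies are needed.
2 frequencies suffice: T5=2, T3=1, T11=1, T7=2, T12=2. Each listed conflict is separated.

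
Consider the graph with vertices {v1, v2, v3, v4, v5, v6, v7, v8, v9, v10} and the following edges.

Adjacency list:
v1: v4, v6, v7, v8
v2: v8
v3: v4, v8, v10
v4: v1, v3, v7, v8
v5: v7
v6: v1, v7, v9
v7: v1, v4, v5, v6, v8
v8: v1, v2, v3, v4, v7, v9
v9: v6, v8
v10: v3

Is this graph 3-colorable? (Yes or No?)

No

v1, v4, v7, v8 are mutually adjacent (a clique of size 4), so at least 4 colors are needed.
So 3 colors are not enough.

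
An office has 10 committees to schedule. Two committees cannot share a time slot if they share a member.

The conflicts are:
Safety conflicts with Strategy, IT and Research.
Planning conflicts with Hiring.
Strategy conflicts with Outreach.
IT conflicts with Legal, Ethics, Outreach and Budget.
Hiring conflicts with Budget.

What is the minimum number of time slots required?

Planning and Hiring conflict, so at least 2 time slots are needed.
Using 2 time slots: Safety=2, Planning=2, Strategy=1, IT=1, Legal=2, Ethics=2, Research=1, Outreach=2, Hiring=1, Budget=2. No two conflicting committees share a time slot.

2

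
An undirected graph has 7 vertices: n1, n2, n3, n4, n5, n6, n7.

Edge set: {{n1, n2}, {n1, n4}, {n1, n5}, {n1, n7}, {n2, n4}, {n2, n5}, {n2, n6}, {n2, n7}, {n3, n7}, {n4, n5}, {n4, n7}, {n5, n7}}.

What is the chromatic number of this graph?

5

n1, n2, n4, n5, n7 are mutually adjacent (a clique of size 5), so at least 5 colors are needed.
5 colors suffice: color 1 → {n6, n7}; color 2 → {n2, n3}; color 3 → {n1}; color 4 → {n4}; color 5 → {n5}. Every edge joins two different colors.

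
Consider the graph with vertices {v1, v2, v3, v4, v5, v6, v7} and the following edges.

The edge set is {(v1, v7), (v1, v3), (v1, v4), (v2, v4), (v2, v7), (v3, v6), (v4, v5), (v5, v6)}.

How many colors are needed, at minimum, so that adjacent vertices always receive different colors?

The cycle v5-v4-v1-v3-v6-v5 has odd length 5, so it cannot be 2-colored; at least 3 colors are needed.
3 colors suffice: color red → {v4, v6, v7}; color blue → {v1, v2, v5}; color green → {v3}. Each edge has distinct colors on its endpoints.

3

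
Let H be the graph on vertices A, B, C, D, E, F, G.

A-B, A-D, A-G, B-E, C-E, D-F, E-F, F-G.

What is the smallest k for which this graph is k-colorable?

The cycle A-B-E-F-D-A has odd length 5, so it cannot be 2-colored; at least 3 colors are needed.
3 colors suffice: color 1 → {A, E}; color 2 → {B, C, F}; color 3 → {D, G}. Each edge has distinct colors on its endpoints.

3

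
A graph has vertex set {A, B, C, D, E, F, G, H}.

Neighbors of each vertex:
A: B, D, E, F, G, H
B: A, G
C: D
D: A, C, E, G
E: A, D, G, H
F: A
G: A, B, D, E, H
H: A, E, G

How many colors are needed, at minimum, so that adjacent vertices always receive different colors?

4

A, E, G, H are pairwise adjacent (a clique of size 4), so at least 4 colors are needed.
4 colors suffice: color 1 → {A, C}; color 2 → {F, G}; color 3 → {B, D, H}; color 4 → {E}. Each edge has distinct colors on its endpoints.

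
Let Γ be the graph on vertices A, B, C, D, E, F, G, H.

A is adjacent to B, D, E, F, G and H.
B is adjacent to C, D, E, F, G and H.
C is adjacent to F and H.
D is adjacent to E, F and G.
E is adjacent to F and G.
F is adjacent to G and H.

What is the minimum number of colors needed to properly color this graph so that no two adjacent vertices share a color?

6

A, B, D, E, F, G are mutually adjacent (a clique of size 6), so at least 6 colors are needed.
One proper 6-coloring: A=3, B=1, C=3, D=5, E=6, F=2, G=4, H=4. No two adjacent vertices share a color.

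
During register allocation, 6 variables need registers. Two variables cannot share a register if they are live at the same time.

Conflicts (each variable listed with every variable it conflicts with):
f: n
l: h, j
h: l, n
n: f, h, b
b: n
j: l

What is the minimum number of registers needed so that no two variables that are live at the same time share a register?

n and b conflict, so at least 2 registers are needed.
A valid assignment using 2 registers: f=2, l=1, h=2, n=1, b=2, j=2. No two conflicting variables share a register.

2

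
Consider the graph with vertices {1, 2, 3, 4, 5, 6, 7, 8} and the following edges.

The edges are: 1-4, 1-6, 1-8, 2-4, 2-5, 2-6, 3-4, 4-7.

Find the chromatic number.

2 and 5 are adjacent, so at least 2 colors are needed.
A valid assignment using 2 colors: 1=blue, 2=blue, 3=blue, 4=red, 5=red, 6=red, 7=blue, 8=red. No two adjacent vertices share a color.

2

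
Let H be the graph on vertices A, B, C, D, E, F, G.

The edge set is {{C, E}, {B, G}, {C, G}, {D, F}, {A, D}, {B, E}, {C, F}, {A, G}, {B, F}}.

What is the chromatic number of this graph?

3

The cycle G-B-F-D-A-G has odd length 5, so it cannot be 2-colored; at least 3 colors are needed.
3 colors suffice: A=green, B=blue, C=blue, D=blue, E=red, F=red, G=red. Every edge joins two different colors.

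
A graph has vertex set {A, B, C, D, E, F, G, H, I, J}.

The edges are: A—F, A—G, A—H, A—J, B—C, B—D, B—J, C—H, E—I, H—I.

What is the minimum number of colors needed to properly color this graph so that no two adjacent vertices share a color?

3

The cycle C-H-A-J-B-C has odd length 5, so it cannot be 2-colored; at least 3 colors are needed.
3 colors suffice: A=red, B=red, C=green, D=blue, E=blue, F=blue, G=blue, H=blue, I=red, J=blue. Each edge has distinct colors on its endpoints.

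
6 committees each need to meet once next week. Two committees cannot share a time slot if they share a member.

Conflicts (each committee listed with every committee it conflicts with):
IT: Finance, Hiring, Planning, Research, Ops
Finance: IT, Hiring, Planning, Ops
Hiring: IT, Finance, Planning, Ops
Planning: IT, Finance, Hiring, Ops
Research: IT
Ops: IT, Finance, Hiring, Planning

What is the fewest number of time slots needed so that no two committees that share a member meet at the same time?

5

IT, Finance, Hiring, Planning, Ops all conflict with each other, so at least 5 time slots are needed.
5 time slots suffice: IT=1, Finance=4, Hiring=3, Planning=5, Research=2, Ops=2. Every pair that conflicts lands in different time slots.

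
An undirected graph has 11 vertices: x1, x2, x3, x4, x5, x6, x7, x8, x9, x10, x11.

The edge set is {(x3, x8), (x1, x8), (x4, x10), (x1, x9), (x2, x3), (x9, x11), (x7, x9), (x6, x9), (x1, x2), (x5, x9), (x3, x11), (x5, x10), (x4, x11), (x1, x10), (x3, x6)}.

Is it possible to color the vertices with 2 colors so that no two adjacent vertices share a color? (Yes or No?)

No

The cycle x3-x8-x1-x9-x11-x3 has odd length 5, so it cannot be 2-colored; at least 3 colors are needed.
So 2 colors are not enough.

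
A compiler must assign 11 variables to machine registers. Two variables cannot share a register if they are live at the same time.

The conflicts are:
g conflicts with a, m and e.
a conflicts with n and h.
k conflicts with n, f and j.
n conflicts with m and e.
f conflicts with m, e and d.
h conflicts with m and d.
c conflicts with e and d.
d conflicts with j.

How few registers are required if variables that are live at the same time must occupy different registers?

2

g and m conflict, so at least 2 registers are needed.
2 registers suffice: g=2, a=1, k=1, n=2, f=2, h=2, c=2, m=1, e=1, d=1, j=2. Every pair that conflicts lands in different registers.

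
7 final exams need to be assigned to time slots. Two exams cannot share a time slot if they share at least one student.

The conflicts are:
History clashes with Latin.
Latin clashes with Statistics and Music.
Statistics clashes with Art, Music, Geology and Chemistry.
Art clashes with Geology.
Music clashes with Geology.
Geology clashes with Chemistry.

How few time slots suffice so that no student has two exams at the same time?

Statistics, Music, Geology pairwise conflict, so at least 3 time slots are needed.
3 time slots suffice: History=1, Latin=2, Statistics=1, Art=3, Music=3, Geology=2, Chemistry=3. No two conflicting exams share a time slot.

3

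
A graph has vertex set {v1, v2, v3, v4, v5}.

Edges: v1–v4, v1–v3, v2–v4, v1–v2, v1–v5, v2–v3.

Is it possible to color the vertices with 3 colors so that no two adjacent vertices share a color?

Yes

The chromatic number is 3. v1, v2, v3 form a triangle, so at least 3 colors are needed.
One proper 3-coloring: v1=1, v2=2, v3=3, v4=3, v5=2.
That is already a proper 3-coloring.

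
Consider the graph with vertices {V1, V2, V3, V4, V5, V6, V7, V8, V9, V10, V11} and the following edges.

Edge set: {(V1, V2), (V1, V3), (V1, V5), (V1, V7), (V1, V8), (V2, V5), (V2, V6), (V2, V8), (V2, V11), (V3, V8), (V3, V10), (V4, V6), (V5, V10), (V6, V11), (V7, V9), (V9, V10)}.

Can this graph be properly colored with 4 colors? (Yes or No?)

The chromatic number is 3. V1, V2, V5 are mutually adjacent, so at least 3 colors are needed.
A valid assignment using 3 colors: V1=red, V2=blue, V3=blue, V4=blue, V5=green, V6=red, V7=blue, V8=green, V9=green, V10=red, V11=green.
Since 4 ≥ 3, a proper 4-coloring certainly exists.

Yes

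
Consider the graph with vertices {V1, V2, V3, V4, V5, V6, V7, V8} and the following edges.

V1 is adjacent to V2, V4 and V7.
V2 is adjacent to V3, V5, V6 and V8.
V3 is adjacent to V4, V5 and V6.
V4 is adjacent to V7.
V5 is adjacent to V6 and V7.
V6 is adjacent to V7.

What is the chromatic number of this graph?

V2, V3, V5, V6 are pairwise adjacent (a clique of size 4), so at least 4 colors are needed.
A valid assignment using 4 colors: V1=2, V2=1, V3=3, V4=4, V5=2, V6=4, V7=1, V8=2. Every edge joins two different colors.

4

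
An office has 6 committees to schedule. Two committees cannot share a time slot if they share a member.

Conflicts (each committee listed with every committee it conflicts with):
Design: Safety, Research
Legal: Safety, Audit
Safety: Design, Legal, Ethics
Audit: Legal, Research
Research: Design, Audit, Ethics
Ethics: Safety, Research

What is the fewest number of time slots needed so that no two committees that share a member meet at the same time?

3

The cycle Audit-Research-Ethics-Safety-Legal-Audit has odd length 5, so it cannot be 2-colored; at least 3 time slots are needed.
3 time slots suffice: time slot 1 → {Safety, Research}; time slot 2 → {Design, Audit, Ethics}; time slot 3 → {Legal}. Each listed conflict is separated.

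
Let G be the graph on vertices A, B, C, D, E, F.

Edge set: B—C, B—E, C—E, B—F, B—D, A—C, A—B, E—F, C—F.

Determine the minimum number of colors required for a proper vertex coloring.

B, C, E, F are pairwise adjacent (a clique of size 4), so at least 4 colors are needed.
One proper 4-coloring: A=3, B=1, C=2, D=2, E=3, F=4. Every edge joins two different colors.

4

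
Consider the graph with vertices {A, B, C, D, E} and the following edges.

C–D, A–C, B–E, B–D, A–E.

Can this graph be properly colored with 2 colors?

No

The cycle C-A-E-B-D-C has odd length 5, so it cannot be 2-colored; at least 3 colors are needed.
So 2 colors are not enough.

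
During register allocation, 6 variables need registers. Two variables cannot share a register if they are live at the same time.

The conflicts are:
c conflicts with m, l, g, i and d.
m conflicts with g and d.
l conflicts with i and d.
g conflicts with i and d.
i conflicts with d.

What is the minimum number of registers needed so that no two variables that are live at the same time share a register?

4

c, l, i, d pairwise conflict, so at least 4 registers are needed.
4 registers suffice: register 1 → {d}; register 2 → {c}; register 3 → {m, i}; register 4 → {l, g}. Every pair that conflicts lands in different registers.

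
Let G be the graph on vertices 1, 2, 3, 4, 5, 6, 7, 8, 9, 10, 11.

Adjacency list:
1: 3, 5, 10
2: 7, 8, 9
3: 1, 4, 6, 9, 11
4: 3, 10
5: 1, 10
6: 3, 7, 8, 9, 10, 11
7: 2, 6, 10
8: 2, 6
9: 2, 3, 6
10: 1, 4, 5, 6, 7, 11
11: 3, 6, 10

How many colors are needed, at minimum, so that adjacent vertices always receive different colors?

6, 10, 11 form a triangle, so at least 3 colors are needed.
3 colors suffice: 1=b, 2=a, 3=a, 4=b, 5=c, 6=b, 7=c, 8=c, 9=c, 10=a, 11=c. Each edge has distinct colors on its endpoints.

3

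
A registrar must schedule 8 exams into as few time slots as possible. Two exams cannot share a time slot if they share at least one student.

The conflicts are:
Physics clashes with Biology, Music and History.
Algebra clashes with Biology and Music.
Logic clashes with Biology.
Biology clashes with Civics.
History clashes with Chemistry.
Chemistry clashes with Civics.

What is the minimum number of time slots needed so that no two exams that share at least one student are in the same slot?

The cycle History-Physics-Biology-Civics-Chemistry-History has odd length 5, so it cannot be 2-colored; at least 3 time slots are needed.
3 time slots suffice: Physics=2, Algebra=2, Logic=2, Biology=1, Music=1, History=1, Chemistry=2, Civics=3. No two conflicting exams share a time slot.

3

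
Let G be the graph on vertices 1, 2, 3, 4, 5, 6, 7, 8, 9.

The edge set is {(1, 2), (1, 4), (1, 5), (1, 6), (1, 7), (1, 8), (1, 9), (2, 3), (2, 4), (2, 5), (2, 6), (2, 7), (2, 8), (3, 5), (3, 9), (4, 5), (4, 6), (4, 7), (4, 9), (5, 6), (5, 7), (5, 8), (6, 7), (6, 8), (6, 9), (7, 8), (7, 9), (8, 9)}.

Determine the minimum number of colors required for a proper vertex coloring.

6

1, 2, 4, 5, 6, 7 form a clique, so at least 6 colors are needed.
6 colors suffice: color red → {3, 7}; color blue → {5, 9}; color green → {2}; color yellow → {1}; color purple → {6}; color orange → {4, 8}. Every edge joins two different colors.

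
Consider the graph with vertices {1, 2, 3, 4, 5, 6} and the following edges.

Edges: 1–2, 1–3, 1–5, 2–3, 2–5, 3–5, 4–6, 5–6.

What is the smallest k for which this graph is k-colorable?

4

1, 2, 3, 5 are mutually adjacent (a clique of size 4), so at least 4 colors are needed.
4 colors suffice: color a → {4, 5}; color b → {2, 6}; color c → {3}; color d → {1}. Every edge joins two different colors.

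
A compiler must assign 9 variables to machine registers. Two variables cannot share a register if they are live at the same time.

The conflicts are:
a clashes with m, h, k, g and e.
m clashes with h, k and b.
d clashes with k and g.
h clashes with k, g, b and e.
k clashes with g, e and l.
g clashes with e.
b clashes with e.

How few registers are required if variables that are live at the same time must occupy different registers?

a, h, k, g, e pairwise conflict, so at least 5 registers are needed.
A valid assignment using 5 registers: a=5, m=3, d=2, h=2, k=1, g=3, b=1, e=4, l=2. Every pair that conflicts lands in different registers.

5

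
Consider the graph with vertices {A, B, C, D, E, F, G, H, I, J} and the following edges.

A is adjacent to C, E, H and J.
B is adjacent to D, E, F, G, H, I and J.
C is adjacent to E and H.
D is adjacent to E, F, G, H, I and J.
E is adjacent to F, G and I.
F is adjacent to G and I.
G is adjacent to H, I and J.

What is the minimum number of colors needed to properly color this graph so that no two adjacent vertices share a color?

B, D, E, F, G, I are mutually adjacent (a clique of size 6), so at least 6 colors are needed.
A valid assignment using 6 colors: A=1, B=4, C=3, D=3, E=2, F=5, G=1, H=2, I=6, J=2. Every edge joins two different colors.

6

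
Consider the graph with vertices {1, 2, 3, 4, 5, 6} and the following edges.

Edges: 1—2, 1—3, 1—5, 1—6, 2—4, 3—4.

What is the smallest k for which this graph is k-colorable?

1 and 5 are adjacent, so at least 2 colors are needed.
2 colors suffice: color red → {1, 4}; color blue → {2, 3, 5, 6}. Every edge joins two different colors.

2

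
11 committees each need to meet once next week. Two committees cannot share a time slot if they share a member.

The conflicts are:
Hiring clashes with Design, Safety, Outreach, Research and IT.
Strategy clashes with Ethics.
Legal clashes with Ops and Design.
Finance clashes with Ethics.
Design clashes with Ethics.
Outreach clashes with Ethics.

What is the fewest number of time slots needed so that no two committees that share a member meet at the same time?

Hiring and IT conflict, so at least 2 time slots are needed.
A valid assignment using 2 time slots: Hiring=1, Strategy=2, Legal=1, Finance=2, Ops=2, Design=2, Safety=2, Outreach=2, Ethics=1, Research=2, IT=2. Every pair that conflicts lands in different time slots.

2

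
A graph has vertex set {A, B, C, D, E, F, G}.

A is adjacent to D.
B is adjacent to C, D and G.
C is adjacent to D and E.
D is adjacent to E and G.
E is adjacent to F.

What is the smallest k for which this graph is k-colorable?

3

B, D, G form a triangle, so at least 3 colors are needed.
One proper 3-coloring: A=2, B=2, C=3, D=1, E=2, F=1, G=3. Every edge joins two different colors.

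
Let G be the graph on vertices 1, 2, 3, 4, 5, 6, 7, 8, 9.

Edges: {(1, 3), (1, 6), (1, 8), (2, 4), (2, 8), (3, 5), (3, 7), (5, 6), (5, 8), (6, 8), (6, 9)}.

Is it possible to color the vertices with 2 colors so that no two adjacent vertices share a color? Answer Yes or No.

No

1, 6, 8 are pairwise adjacent, so at least 3 colors are needed.
So 2 colors are not enough.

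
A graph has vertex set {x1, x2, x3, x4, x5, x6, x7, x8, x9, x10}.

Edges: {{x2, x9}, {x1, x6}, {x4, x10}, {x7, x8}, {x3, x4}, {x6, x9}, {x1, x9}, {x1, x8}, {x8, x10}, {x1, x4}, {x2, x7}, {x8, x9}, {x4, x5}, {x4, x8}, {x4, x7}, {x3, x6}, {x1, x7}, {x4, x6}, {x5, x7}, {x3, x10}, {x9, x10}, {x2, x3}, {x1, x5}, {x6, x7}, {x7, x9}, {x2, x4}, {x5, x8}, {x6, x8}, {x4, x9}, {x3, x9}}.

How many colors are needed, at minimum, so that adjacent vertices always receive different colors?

x1, x4, x6, x7, x8, x9 are pairwise adjacent (a clique of size 6), so at least 6 colors are needed.
6 colors suffice: color 1 → {x4}; color 2 → {x5, x9}; color 3 → {x3, x7}; color 4 → {x2, x8}; color 5 → {x1, x10}; color 6 → {x6}. No two adjacent vertices share a color.

6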